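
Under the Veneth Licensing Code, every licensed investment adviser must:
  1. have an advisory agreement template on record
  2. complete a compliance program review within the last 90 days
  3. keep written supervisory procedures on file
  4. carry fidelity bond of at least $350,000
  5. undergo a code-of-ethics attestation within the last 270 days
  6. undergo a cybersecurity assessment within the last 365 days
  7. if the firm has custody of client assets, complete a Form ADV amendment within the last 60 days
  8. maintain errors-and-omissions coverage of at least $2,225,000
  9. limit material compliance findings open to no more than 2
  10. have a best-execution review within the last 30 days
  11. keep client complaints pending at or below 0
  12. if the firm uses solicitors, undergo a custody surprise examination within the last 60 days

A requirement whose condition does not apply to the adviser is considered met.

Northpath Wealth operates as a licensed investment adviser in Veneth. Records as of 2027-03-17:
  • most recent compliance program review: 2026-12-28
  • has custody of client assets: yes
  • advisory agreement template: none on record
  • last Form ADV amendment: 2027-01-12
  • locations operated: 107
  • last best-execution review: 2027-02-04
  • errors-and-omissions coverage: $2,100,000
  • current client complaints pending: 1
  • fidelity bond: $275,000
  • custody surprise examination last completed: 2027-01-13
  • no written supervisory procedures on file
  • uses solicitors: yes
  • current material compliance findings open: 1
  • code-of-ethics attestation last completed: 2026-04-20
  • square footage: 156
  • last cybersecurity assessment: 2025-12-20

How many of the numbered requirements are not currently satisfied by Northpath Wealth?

10

1. advisory agreement template absent → not met
2. compliance program review 79 days ago vs limit 90 → met
3. written supervisory procedures absent → not met
4. fidelity bond $275,000 < $350,000 → not met
5. code-of-ethics attestation 331 days ago vs limit 270 → not met
6. cybersecurity assessment 452 days ago vs limit 365 → not met
7. condition 'has custody of client assets' holds; Form ADV amendment 64 days ago vs limit 60 → not met
8. errors-and-omissions coverage $2,100,000 < $2,225,000 → not met
9. material compliance findings open 1 ≤ 2 → met
10. best-execution review 41 days ago vs limit 30 → not met
11. client complaints pending 1 > 0 → not met
12. condition 'uses solicitors' holds; custody surprise examination 63 days ago vs limit 60 → not met
Not met: 10 of 12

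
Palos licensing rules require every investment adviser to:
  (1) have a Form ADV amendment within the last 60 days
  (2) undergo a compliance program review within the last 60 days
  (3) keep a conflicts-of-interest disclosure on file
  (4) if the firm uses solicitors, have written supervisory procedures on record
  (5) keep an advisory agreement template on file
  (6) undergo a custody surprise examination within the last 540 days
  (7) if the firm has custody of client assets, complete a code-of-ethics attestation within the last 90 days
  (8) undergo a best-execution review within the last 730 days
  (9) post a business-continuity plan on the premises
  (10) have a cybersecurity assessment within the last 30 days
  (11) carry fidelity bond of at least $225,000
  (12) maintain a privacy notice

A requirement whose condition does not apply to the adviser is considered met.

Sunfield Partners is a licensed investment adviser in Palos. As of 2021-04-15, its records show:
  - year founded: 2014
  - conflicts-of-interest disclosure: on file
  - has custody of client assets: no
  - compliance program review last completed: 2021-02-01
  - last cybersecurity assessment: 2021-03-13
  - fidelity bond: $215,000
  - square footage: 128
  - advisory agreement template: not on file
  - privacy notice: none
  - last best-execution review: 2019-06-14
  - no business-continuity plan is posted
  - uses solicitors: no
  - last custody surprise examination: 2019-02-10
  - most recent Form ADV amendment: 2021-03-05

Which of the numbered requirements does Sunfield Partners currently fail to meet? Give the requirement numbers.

1. Form ADV amendment 41 days ago vs limit 60 → met
2. compliance program review 73 days ago vs limit 60 → not met
3. conflicts-of-interest disclosure present → met
4. condition 'uses solicitors' does not hold → requirement n/a → met
5. advisory agreement template absent → not met
6. custody surprise examination 795 days ago vs limit 540 → not met
7. condition 'has custody of client assets' does not hold → requirement n/a → met
8. best-execution review 671 days ago vs limit 730 → met
9. business-continuity plan absent → not met
10. cybersecurity assessment 33 days ago vs limit 30 → not met
11. fidelity bond $215,000 < $225,000 → not met
12. privacy notice absent → not met
Not met: 2, 5, 6, 9, 10, 11, 12

2, 5, 6, 9, 10, 11, 12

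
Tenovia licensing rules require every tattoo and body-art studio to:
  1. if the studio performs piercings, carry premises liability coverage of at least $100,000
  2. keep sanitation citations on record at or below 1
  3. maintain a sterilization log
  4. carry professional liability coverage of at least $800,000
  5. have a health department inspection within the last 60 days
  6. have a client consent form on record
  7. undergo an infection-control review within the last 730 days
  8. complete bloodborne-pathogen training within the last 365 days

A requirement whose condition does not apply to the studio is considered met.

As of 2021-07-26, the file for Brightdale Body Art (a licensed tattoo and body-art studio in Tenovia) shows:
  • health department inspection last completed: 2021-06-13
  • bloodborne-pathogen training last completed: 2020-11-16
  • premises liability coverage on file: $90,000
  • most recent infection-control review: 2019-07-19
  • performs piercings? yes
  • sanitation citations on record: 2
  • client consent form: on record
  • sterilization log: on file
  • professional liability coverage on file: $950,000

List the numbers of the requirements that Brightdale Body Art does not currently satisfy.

1. condition 'performs piercings' holds; premises liability coverage $90,000 < $100,000 → not met
2. sanitation citations on record 2 > 1 → not met
3. sterilization log present → met
4. professional liability coverage $950,000 ≥ $800,000 → met
5. health department inspection 43 days ago vs limit 60 → met
6. client consent form present → met
7. infection-control review 738 days ago vs limit 730 → not met
8. bloodborne-pathogen training 252 days ago vs limit 365 → met
Not met: 1, 2, 7

1, 2, 7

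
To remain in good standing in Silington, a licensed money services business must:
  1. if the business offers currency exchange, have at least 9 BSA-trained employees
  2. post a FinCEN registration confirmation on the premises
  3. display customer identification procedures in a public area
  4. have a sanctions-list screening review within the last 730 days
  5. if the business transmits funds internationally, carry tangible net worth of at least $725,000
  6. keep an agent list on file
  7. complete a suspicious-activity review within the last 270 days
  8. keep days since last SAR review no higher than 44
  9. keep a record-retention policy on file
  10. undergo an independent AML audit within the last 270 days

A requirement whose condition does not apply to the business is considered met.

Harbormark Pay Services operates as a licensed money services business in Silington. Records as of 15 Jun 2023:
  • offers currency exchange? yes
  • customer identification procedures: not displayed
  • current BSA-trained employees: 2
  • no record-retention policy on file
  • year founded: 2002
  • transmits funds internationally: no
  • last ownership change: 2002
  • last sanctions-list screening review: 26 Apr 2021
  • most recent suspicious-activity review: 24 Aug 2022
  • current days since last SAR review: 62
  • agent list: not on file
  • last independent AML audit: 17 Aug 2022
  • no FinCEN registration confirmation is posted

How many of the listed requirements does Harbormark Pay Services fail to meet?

1. condition 'offers currency exchange' holds; BSA-trained employees 2 < 9 → not met
2. FinCEN registration confirmation absent → not met
3. customer identification procedures absent → not met
4. sanctions-list screening review 780 days ago vs limit 730 → not met
5. condition 'transmits funds internationally' does not hold → requirement n/a → met
6. agent list absent → not met
7. suspicious-activity review 295 days ago vs limit 270 → not met
8. days since last SAR review 62 > 44 → not met
9. record-retention policy absent → not met
10. independent AML audit 302 days ago vs limit 270 → not met
Not met: 9 of 10

9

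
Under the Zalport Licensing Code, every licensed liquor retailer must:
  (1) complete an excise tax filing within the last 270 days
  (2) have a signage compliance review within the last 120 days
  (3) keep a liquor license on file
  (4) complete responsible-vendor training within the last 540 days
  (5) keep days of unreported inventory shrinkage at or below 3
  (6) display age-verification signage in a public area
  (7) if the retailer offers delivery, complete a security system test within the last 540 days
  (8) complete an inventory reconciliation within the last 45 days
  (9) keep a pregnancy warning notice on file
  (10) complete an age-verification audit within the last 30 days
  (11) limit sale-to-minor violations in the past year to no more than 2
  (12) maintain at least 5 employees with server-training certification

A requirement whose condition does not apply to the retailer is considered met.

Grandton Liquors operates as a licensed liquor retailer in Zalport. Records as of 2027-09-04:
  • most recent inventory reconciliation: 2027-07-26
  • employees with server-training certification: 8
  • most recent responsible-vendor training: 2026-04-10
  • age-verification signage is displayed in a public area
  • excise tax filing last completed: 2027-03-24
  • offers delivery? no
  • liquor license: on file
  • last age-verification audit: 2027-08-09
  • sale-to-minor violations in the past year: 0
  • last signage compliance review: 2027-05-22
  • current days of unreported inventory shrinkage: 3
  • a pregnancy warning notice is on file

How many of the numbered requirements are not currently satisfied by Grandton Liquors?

0

1. excise tax filing 164 days ago vs limit 270 → met
2. signage compliance review 105 days ago vs limit 120 → met
3. liquor license present → met
4. responsible-vendor training 512 days ago vs limit 540 → met
5. days of unreported inventory shrinkage 3 ≤ 3 → met
6. age-verification signage present → met
7. condition 'offers delivery' does not hold → requirement n/a → met
8. inventory reconciliation 40 days ago vs limit 45 → met
9. pregnancy warning notice present → met
10. age-verification audit 26 days ago vs limit 30 → met
11. sale-to-minor violations in the past year 0 ≤ 2 → met
12. employees with server-training certification 8 ≥ 5 → met
Not met: 0 of 12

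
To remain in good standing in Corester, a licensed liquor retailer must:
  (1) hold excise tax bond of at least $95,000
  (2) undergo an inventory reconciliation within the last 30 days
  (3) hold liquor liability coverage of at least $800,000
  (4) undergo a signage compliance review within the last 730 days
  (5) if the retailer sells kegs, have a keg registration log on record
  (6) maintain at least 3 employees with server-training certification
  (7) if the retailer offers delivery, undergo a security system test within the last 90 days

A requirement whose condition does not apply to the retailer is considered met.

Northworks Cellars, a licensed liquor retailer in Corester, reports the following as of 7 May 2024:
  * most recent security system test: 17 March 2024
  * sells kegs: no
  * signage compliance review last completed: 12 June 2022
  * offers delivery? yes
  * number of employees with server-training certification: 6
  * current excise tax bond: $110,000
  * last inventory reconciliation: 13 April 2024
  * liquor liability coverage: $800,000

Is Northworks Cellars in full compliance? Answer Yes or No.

Yes

1. excise tax bond $110,000 ≥ $95,000 → met
2. inventory reconciliation 24 days ago vs limit 30 → met
3. liquor liability coverage $800,000 ≥ $800,000 → met
4. signage compliance review 695 days ago vs limit 730 → met
5. condition 'sells kegs' does not hold → requirement n/a → met
6. employees with server-training certification 6 ≥ 3 → met
7. condition 'offers delivery' holds; security system test 51 days ago vs limit 90 → met
All met.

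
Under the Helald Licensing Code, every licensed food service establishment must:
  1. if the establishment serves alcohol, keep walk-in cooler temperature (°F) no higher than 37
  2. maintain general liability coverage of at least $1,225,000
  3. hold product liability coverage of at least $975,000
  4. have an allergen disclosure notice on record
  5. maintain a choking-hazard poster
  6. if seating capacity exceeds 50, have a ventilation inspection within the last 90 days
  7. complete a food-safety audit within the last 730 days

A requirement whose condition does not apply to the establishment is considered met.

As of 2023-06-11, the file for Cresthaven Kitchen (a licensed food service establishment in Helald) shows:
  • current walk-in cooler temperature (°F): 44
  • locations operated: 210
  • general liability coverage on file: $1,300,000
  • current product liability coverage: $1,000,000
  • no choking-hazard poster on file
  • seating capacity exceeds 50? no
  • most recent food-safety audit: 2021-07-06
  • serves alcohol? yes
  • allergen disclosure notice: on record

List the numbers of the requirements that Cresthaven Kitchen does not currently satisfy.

1. condition 'serves alcohol' holds; walk-in cooler temperature (°F) 44 > 37 → not met
2. general liability coverage $1,300,000 ≥ $1,225,000 → met
3. product liability coverage $1,000,000 ≥ $975,000 → met
4. allergen disclosure notice present → met
5. choking-hazard poster absent → not met
6. condition 'seating capacity exceeds 50' does not hold → requirement n/a → met
7. food-safety audit 705 days ago vs limit 730 → met
Not met: 1, 5

1, 5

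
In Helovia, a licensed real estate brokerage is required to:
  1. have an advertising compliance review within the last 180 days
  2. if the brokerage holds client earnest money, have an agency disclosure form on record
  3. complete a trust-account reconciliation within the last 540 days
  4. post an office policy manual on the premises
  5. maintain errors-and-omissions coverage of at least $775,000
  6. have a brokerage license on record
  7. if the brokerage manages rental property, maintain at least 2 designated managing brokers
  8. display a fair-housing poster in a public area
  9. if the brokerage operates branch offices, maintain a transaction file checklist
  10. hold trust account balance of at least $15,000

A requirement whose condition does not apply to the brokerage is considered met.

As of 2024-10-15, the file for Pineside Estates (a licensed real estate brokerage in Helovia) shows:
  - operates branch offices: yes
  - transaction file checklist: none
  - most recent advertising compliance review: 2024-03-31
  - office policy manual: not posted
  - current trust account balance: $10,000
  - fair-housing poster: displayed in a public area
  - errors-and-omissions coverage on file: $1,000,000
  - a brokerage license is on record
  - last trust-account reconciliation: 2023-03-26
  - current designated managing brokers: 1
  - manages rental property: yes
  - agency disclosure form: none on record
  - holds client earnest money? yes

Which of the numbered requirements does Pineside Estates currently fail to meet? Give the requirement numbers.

1, 2, 3, 4, 7, 9, 10

1. advertising compliance review 198 days ago vs limit 180 → not met
2. condition 'holds client earnest money' holds; agency disclosure form absent → not met
3. trust-account reconciliation 569 days ago vs limit 540 → not met
4. office policy manual absent → not met
5. errors-and-omissions coverage $1,000,000 ≥ $775,000 → met
6. brokerage license present → met
7. condition 'manages rental property' holds; designated managing brokers 1 < 2 → not met
8. fair-housing poster present → met
9. condition 'operates branch offices' holds; transaction file checklist absent → not met
10. trust account balance $10,000 < $15,000 → not met
Not met: 1, 2, 3, 4, 7, 9, 10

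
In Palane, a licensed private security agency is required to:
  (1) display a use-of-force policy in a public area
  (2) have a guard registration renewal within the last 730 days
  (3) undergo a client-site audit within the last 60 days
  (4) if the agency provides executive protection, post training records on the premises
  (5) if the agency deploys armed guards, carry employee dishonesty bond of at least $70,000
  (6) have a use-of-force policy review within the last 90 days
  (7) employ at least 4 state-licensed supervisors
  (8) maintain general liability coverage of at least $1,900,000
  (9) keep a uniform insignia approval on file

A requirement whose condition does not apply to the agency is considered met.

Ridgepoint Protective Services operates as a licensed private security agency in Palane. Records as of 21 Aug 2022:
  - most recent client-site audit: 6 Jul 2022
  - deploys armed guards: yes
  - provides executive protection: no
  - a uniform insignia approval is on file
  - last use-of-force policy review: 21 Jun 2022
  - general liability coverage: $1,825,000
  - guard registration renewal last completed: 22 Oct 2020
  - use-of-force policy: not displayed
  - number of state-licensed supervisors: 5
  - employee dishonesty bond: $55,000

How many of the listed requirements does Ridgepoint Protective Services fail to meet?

3

1. use-of-force policy absent → not met
2. guard registration renewal 668 days ago vs limit 730 → met
3. client-site audit 46 days ago vs limit 60 → met
4. condition 'provides executive protection' does not hold → requirement n/a → met
5. condition 'deploys armed guards' holds; employee dishonesty bond $55,000 < $70,000 → not met
6. use-of-force policy review 61 days ago vs limit 90 → met
7. state-licensed supervisors 5 ≥ 4 → met
8. general liability coverage $1,825,000 < $1,900,000 → not met
9. uniform insignia approval present → met
Not met: 3 of 9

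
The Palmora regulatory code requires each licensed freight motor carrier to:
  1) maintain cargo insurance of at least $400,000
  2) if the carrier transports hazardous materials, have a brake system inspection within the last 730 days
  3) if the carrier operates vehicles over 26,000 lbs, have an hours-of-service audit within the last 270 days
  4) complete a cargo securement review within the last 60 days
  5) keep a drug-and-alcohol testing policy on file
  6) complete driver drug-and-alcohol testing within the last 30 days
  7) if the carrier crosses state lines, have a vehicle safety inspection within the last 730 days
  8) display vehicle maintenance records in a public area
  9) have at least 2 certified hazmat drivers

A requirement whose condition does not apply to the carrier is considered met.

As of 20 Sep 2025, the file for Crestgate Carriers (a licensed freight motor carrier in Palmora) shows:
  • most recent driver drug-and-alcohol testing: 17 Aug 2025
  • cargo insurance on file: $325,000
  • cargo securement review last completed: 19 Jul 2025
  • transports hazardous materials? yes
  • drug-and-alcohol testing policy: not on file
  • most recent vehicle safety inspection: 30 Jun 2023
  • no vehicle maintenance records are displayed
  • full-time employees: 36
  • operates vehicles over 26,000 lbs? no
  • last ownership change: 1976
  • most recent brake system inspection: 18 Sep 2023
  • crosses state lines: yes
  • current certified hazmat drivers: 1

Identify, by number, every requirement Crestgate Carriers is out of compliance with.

1, 2, 4, 5, 6, 7, 8, 9

1. cargo insurance $325,000 < $400,000 → not met
2. condition 'transports hazardous materials' holds; brake system inspection 733 days ago vs limit 730 → not met
3. condition 'operates vehicles over 26,000 lbs' does not hold → requirement n/a → met
4. cargo securement review 63 days ago vs limit 60 → not met
5. drug-and-alcohol testing policy absent → not met
6. driver drug-and-alcohol testing 34 days ago vs limit 30 → not met
7. condition 'crosses state lines' holds; vehicle safety inspection 813 days ago vs limit 730 → not met
8. vehicle maintenance records absent → not met
9. certified hazmat drivers 1 < 2 → not met
Not met: 1, 2, 4, 5, 6, 7, 8, 9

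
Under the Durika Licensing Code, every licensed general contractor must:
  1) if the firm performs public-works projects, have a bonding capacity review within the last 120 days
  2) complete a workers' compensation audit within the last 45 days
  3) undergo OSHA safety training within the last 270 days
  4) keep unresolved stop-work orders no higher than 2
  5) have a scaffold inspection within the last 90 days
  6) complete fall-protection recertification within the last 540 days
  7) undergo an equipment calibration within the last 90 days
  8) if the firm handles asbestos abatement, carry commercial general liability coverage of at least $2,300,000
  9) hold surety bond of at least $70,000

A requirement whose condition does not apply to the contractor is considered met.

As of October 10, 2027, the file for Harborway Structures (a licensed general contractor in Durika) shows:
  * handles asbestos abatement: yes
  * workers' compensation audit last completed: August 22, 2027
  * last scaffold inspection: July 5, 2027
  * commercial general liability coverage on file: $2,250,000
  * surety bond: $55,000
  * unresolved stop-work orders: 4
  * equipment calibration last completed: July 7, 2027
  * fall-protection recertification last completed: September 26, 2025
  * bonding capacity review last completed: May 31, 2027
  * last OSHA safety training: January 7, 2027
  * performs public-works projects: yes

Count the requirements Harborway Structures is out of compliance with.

9

1. condition 'performs public-works projects' holds; bonding capacity review 132 days ago vs limit 120 → not met
2. workers' compensation audit 49 days ago vs limit 45 → not met
3. OSHA safety training 276 days ago vs limit 270 → not met
4. unresolved stop-work orders 4 > 2 → not met
5. scaffold inspection 97 days ago vs limit 90 → not met
6. fall-protection recertification 744 days ago vs limit 540 → not met
7. equipment calibration 95 days ago vs limit 90 → not met
8. condition 'handles asbestos abatement' holds; commercial general liability coverage $2,250,000 < $2,300,000 → not met
9. surety bond $55,000 < $70,000 → not met
Not met: 9 of 9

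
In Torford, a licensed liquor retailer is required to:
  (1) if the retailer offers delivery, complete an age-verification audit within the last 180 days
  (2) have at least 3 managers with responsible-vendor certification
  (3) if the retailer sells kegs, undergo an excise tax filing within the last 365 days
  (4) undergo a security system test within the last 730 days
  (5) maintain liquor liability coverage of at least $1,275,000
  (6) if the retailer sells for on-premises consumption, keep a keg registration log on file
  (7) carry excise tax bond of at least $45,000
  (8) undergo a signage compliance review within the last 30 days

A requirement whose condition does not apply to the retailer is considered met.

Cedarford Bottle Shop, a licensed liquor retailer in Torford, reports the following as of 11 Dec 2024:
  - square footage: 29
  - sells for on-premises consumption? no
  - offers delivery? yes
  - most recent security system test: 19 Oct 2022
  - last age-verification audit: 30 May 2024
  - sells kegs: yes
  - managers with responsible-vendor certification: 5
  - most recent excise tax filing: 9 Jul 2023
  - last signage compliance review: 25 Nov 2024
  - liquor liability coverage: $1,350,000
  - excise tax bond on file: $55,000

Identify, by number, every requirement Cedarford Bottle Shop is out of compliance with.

1. condition 'offers delivery' holds; age-verification audit 195 days ago vs limit 180 → not met
2. managers with responsible-vendor certification 5 ≥ 3 → met
3. condition 'sells kegs' holds; excise tax filing 521 days ago vs limit 365 → not met
4. security system test 784 days ago vs limit 730 → not met
5. liquor liability coverage $1,350,000 ≥ $1,275,000 → met
6. condition 'sells for on-premises consumption' does not hold → requirement n/a → met
7. excise tax bond $55,000 ≥ $45,000 → met
8. signage compliance review 16 days ago vs limit 30 → met
Not met: 1, 3, 4

1, 3, 4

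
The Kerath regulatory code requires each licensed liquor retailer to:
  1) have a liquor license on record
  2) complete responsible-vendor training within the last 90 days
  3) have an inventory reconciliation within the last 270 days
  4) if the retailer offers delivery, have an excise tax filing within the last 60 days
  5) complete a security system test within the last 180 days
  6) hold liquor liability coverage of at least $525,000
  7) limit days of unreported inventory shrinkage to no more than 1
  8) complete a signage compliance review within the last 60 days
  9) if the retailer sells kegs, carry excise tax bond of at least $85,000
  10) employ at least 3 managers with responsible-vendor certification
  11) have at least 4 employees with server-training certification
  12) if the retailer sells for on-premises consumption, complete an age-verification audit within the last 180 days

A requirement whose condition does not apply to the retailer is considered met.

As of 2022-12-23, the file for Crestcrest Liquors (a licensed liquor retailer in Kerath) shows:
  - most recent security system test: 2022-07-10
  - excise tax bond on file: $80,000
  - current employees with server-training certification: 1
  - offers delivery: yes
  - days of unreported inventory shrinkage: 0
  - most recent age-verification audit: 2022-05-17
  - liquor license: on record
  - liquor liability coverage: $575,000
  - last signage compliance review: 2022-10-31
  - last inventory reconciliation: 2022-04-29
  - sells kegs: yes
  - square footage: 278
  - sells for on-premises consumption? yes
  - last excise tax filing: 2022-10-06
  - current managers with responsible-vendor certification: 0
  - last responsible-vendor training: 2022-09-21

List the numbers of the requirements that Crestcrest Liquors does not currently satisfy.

2, 4, 9, 10, 11, 12

1. liquor license present → met
2. responsible-vendor training 93 days ago vs limit 90 → not met
3. inventory reconciliation 238 days ago vs limit 270 → met
4. condition 'offers delivery' holds; excise tax filing 78 days ago vs limit 60 → not met
5. security system test 166 days ago vs limit 180 → met
6. liquor liability coverage $575,000 ≥ $525,000 → met
7. days of unreported inventory shrinkage 0 ≤ 1 → met
8. signage compliance review 53 days ago vs limit 60 → met
9. condition 'sells kegs' holds; excise tax bond $80,000 < $85,000 → not met
10. managers with responsible-vendor certification 0 < 3 → not met
11. employees with server-training certification 1 < 4 → not met
12. condition 'sells for on-premises consumption' holds; age-verification audit 220 days ago vs limit 180 → not met
Not met: 2, 4, 9, 10, 11, 12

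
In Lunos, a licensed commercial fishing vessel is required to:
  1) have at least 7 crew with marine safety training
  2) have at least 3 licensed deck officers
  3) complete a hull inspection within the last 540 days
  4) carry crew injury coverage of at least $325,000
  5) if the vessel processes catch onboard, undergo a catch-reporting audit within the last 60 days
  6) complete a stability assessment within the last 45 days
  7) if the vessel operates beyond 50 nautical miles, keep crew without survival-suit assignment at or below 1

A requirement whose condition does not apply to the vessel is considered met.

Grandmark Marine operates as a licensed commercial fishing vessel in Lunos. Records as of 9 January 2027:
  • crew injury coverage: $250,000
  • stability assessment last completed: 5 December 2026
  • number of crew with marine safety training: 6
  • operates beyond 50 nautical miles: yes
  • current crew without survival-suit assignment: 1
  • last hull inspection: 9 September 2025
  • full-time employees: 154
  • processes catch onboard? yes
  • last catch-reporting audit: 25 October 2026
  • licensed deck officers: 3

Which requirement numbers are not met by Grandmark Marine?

1. crew with marine safety training 6 < 7 → not met
2. licensed deck officers 3 ≥ 3 → met
3. hull inspection 487 days ago vs limit 540 → met
4. crew injury coverage $250,000 < $325,000 → not met
5. condition 'processes catch onboard' holds; catch-reporting audit 76 days ago vs limit 60 → not met
6. stability assessment 35 days ago vs limit 45 → met
7. condition 'operates beyond 50 nautical miles' holds; crew without survival-suit assignment 1 ≤ 1 → met
Not met: 1, 4, 5

1, 4, 5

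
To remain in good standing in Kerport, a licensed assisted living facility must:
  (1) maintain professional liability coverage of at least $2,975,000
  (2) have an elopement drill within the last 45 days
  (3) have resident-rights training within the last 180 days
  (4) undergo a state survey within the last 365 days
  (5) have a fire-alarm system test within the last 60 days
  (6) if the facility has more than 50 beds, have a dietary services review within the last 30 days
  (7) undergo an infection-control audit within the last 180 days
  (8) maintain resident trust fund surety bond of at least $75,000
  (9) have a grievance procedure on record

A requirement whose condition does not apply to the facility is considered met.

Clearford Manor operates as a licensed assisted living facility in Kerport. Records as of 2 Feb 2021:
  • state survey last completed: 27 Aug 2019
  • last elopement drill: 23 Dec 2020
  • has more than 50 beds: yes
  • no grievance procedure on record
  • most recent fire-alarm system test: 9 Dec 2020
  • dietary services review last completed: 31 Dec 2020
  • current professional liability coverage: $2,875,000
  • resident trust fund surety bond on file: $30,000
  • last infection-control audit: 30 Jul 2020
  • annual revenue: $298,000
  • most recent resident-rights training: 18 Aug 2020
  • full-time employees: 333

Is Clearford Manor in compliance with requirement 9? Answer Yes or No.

No

9. grievance procedure absent → not met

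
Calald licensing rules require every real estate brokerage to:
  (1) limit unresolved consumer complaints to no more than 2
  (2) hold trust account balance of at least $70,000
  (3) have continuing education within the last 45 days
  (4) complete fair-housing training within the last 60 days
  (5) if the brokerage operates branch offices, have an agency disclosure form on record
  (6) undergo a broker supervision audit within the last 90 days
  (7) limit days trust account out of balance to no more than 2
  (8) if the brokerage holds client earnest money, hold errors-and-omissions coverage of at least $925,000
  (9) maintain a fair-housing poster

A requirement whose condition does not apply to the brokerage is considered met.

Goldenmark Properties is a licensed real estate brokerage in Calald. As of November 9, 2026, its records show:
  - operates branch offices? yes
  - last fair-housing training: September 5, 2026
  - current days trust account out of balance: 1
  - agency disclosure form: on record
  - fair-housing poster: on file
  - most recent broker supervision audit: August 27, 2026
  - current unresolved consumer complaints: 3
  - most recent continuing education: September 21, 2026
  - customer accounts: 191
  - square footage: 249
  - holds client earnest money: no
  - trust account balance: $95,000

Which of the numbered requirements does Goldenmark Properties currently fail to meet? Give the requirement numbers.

1, 3, 4

1. unresolved consumer complaints 3 > 2 → not met
2. trust account balance $95,000 ≥ $70,000 → met
3. continuing education 49 days ago vs limit 45 → not met
4. fair-housing training 65 days ago vs limit 60 → not met
5. condition 'operates branch offices' holds; agency disclosure form present → met
6. broker supervision audit 74 days ago vs limit 90 → met
7. days trust account out of balance 1 ≤ 2 → met
8. condition 'holds client earnest money' does not hold → requirement n/a → met
9. fair-housing poster present → met
Not met: 1, 3, 4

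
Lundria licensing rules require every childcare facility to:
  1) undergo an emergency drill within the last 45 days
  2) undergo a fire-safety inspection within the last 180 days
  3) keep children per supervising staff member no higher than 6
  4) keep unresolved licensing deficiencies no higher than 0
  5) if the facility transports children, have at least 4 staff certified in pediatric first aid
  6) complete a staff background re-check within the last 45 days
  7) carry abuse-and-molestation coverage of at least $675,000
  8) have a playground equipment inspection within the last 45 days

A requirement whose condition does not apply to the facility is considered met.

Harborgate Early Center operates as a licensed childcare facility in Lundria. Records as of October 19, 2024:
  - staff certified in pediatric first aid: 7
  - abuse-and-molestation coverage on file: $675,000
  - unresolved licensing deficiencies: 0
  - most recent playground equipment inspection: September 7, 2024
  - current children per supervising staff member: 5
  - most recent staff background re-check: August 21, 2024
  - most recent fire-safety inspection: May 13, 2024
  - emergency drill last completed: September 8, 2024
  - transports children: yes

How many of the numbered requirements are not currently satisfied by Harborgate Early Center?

1. emergency drill 41 days ago vs limit 45 → met
2. fire-safety inspection 159 days ago vs limit 180 → met
3. children per supervising staff member 5 ≤ 6 → met
4. unresolved licensing deficiencies 0 ≤ 0 → met
5. condition 'transports children' holds; staff certified in pediatric first aid 7 ≥ 4 → met
6. staff background re-check 59 days ago vs limit 45 → not met
7. abuse-and-molestation coverage $675,000 ≥ $675,000 → met
8. playground equipment inspection 42 days ago vs limit 45 → met
Not met: 1 of 8

1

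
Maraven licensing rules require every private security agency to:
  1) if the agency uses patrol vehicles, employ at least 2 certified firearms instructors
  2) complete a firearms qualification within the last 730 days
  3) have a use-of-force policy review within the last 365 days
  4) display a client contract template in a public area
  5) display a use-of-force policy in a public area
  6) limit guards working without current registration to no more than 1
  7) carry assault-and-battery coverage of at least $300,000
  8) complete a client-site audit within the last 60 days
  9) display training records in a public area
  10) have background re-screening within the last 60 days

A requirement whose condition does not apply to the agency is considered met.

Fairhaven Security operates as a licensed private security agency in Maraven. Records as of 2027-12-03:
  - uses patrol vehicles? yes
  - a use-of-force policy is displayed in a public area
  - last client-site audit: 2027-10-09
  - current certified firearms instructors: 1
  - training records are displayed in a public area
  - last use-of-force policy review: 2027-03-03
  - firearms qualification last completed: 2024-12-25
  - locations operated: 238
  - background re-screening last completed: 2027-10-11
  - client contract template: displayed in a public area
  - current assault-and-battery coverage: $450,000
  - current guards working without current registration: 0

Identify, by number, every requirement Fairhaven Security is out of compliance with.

1, 2

1. condition 'uses patrol vehicles' holds; certified firearms instructors 1 < 2 → not met
2. firearms qualification 1073 days ago vs limit 730 → not met
3. use-of-force policy review 275 days ago vs limit 365 → met
4. client contract template present → met
5. use-of-force policy present → met
6. guards working without current registration 0 ≤ 1 → met
7. assault-and-battery coverage $450,000 ≥ $300,000 → met
8. client-site audit 55 days ago vs limit 60 → met
9. training records present → met
10. background re-screening 53 days ago vs limit 60 → met
Not met: 1, 2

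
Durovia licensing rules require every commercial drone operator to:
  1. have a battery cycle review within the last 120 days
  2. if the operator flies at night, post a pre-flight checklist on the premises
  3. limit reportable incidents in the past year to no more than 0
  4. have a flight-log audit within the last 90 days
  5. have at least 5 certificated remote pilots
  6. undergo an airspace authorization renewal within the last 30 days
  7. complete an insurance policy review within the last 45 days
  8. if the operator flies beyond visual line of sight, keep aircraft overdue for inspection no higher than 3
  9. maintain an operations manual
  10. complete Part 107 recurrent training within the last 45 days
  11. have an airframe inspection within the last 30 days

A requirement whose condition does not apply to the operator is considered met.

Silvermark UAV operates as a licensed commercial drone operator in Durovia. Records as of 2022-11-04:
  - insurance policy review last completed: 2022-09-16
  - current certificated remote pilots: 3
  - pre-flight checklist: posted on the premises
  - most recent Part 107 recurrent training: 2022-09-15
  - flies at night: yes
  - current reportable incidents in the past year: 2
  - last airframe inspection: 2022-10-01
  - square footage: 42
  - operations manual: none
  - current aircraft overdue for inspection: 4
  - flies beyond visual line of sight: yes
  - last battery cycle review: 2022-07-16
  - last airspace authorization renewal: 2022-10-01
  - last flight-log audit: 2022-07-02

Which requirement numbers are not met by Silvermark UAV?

1. battery cycle review 111 days ago vs limit 120 → met
2. condition 'flies at night' holds; pre-flight checklist present → met
3. reportable incidents in the past year 2 > 0 → not met
4. flight-log audit 125 days ago vs limit 90 → not met
5. certificated remote pilots 3 < 5 → not met
6. airspace authorization renewal 34 days ago vs limit 30 → not met
7. insurance policy review 49 days ago vs limit 45 → not met
8. condition 'flies beyond visual line of sight' holds; aircraft overdue for inspection 4 > 3 → not met
9. operations manual absent → not met
10. Part 107 recurrent training 50 days ago vs limit 45 → not met
11. airframe inspection 34 days ago vs limit 30 → not met
Not met: 3, 4, 5, 6, 7, 8, 9, 10, 11

3, 4, 5, 6, 7, 8, 9, 10, 11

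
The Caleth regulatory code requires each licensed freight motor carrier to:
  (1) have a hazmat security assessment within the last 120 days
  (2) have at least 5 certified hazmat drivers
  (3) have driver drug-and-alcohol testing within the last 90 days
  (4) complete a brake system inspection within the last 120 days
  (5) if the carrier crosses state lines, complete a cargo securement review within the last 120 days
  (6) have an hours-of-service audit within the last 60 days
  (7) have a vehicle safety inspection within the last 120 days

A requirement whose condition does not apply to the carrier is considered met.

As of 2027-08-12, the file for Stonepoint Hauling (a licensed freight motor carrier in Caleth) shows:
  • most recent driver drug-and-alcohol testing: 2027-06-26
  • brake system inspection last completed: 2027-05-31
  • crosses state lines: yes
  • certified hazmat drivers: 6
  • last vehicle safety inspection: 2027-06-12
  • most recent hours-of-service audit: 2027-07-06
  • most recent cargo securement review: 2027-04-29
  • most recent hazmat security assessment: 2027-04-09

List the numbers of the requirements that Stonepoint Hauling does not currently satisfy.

1. hazmat security assessment 125 days ago vs limit 120 → not met
2. certified hazmat drivers 6 ≥ 5 → met
3. driver drug-and-alcohol testing 47 days ago vs limit 90 → met
4. brake system inspection 73 days ago vs limit 120 → met
5. condition 'crosses state lines' holds; cargo securement review 105 days ago vs limit 120 → met
6. hours-of-service audit 37 days ago vs limit 60 → met
7. vehicle safety inspection 61 days ago vs limit 120 → met
Not met: 1

1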